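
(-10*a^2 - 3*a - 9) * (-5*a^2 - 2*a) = 50*a^4 + 35*a^3 + 51*a^2 + 18*a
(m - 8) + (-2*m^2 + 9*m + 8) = -2*m^2 + 10*m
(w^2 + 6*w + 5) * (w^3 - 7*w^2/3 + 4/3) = w^5 + 11*w^4/3 - 9*w^3 - 31*w^2/3 + 8*w + 20/3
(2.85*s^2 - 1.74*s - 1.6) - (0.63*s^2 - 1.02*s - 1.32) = 2.22*s^2 - 0.72*s - 0.28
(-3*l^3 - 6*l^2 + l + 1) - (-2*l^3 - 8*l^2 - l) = -l^3 + 2*l^2 + 2*l + 1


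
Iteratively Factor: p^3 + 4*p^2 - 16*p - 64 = (p - 4)*(p^2 + 8*p + 16) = (p - 4)*(p + 4)*(p + 4)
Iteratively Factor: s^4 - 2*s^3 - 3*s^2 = (s)*(s^3 - 2*s^2 - 3*s) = s*(s - 3)*(s^2 + s) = s*(s - 3)*(s + 1)*(s)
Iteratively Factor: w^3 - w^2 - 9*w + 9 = (w + 3)*(w^2 - 4*w + 3) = (w - 3)*(w + 3)*(w - 1)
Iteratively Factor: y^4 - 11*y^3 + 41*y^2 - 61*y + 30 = (y - 2)*(y^3 - 9*y^2 + 23*y - 15) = (y - 2)*(y - 1)*(y^2 - 8*y + 15) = (y - 3)*(y - 2)*(y - 1)*(y - 5)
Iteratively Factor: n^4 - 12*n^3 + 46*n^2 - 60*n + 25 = (n - 1)*(n^3 - 11*n^2 + 35*n - 25) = (n - 1)^2*(n^2 - 10*n + 25) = (n - 5)*(n - 1)^2*(n - 5)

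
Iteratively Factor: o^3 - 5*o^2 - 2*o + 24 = (o - 4)*(o^2 - o - 6) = (o - 4)*(o - 3)*(o + 2)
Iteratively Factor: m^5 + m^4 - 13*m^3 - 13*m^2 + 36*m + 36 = (m + 1)*(m^4 - 13*m^2 + 36) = (m - 3)*(m + 1)*(m^3 + 3*m^2 - 4*m - 12) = (m - 3)*(m + 1)*(m + 3)*(m^2 - 4) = (m - 3)*(m - 2)*(m + 1)*(m + 3)*(m + 2)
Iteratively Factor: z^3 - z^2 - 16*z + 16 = (z - 1)*(z^2 - 16) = (z - 4)*(z - 1)*(z + 4)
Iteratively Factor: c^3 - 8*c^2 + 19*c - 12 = (c - 4)*(c^2 - 4*c + 3) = (c - 4)*(c - 1)*(c - 3)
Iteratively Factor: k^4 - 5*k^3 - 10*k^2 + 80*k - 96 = (k - 4)*(k^3 - k^2 - 14*k + 24) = (k - 4)*(k + 4)*(k^2 - 5*k + 6) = (k - 4)*(k - 2)*(k + 4)*(k - 3)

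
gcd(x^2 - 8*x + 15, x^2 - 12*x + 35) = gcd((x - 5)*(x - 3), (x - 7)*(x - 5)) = x - 5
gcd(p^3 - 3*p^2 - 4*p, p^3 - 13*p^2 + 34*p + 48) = p + 1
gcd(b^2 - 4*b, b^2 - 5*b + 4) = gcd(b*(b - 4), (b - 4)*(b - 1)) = b - 4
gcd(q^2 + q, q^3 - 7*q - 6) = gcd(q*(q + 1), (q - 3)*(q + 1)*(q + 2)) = q + 1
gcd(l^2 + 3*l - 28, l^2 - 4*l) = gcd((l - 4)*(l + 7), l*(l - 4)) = l - 4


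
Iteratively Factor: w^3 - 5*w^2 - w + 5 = (w - 1)*(w^2 - 4*w - 5) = (w - 5)*(w - 1)*(w + 1)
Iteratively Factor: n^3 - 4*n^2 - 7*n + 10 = (n - 1)*(n^2 - 3*n - 10) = (n - 5)*(n - 1)*(n + 2)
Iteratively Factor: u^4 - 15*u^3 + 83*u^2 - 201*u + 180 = (u - 3)*(u^3 - 12*u^2 + 47*u - 60) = (u - 5)*(u - 3)*(u^2 - 7*u + 12) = (u - 5)*(u - 3)^2*(u - 4)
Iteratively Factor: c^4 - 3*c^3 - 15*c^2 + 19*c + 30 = (c - 5)*(c^3 + 2*c^2 - 5*c - 6) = (c - 5)*(c + 3)*(c^2 - c - 2) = (c - 5)*(c - 2)*(c + 3)*(c + 1)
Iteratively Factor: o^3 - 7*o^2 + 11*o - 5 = (o - 1)*(o^2 - 6*o + 5) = (o - 5)*(o - 1)*(o - 1)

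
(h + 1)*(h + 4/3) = h^2 + 7*h/3 + 4/3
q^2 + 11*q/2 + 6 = (q + 3/2)*(q + 4)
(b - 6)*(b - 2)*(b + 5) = b^3 - 3*b^2 - 28*b + 60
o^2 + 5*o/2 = o*(o + 5/2)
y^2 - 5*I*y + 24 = (y - 8*I)*(y + 3*I)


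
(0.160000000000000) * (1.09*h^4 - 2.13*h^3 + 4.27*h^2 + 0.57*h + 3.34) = 0.1744*h^4 - 0.3408*h^3 + 0.6832*h^2 + 0.0912*h + 0.5344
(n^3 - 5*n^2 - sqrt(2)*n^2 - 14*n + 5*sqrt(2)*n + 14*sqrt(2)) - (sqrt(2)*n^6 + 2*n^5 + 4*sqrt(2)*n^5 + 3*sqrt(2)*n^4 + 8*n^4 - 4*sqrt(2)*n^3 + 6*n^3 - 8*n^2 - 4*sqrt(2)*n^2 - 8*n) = -sqrt(2)*n^6 - 4*sqrt(2)*n^5 - 2*n^5 - 8*n^4 - 3*sqrt(2)*n^4 - 5*n^3 + 4*sqrt(2)*n^3 + 3*n^2 + 3*sqrt(2)*n^2 - 6*n + 5*sqrt(2)*n + 14*sqrt(2)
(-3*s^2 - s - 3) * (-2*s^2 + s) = 6*s^4 - s^3 + 5*s^2 - 3*s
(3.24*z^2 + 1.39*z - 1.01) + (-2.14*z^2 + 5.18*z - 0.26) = 1.1*z^2 + 6.57*z - 1.27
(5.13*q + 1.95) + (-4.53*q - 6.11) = 0.6*q - 4.16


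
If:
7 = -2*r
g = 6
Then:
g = 6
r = -7/2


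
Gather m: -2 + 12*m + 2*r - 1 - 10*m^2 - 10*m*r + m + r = -10*m^2 + m*(13 - 10*r) + 3*r - 3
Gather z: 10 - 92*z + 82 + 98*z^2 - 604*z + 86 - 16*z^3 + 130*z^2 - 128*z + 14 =-16*z^3 + 228*z^2 - 824*z + 192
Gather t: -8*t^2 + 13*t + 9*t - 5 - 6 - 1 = -8*t^2 + 22*t - 12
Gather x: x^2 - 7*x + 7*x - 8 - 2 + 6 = x^2 - 4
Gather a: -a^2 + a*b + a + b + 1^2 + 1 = -a^2 + a*(b + 1) + b + 2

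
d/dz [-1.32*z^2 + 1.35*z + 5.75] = 1.35 - 2.64*z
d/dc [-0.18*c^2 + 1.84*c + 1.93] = 1.84 - 0.36*c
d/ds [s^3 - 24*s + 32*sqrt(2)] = 3*s^2 - 24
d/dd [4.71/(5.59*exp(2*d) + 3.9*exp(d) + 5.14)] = (-52.6578*exp(d) - 18.369)*exp(d)/(5.59*exp(2*d) + 3.9*exp(d) + 5.14)^2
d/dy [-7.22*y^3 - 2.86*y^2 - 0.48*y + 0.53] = -21.66*y^2 - 5.72*y - 0.48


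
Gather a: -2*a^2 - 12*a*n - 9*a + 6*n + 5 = -2*a^2 + a*(-12*n - 9) + 6*n + 5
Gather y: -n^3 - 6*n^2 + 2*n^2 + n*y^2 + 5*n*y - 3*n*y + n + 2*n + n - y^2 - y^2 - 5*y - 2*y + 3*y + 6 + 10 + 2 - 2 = -n^3 - 4*n^2 + 4*n + y^2*(n - 2) + y*(2*n - 4) + 16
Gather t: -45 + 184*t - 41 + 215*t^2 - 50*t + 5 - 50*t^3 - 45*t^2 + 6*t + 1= -50*t^3 + 170*t^2 + 140*t - 80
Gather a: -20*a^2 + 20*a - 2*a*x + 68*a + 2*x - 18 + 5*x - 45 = -20*a^2 + a*(88 - 2*x) + 7*x - 63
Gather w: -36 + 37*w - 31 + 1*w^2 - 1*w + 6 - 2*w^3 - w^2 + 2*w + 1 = -2*w^3 + 38*w - 60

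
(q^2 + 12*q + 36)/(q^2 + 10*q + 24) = (q + 6)/(q + 4)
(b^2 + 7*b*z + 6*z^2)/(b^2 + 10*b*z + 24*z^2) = (b + z)/(b + 4*z)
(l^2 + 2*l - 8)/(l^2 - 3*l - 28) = (l - 2)/(l - 7)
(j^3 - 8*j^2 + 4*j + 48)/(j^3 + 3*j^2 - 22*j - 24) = (j^2 - 4*j - 12)/(j^2 + 7*j + 6)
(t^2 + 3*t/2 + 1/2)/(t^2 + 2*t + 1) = (t + 1/2)/(t + 1)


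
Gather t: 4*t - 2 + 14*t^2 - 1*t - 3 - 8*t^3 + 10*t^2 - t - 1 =-8*t^3 + 24*t^2 + 2*t - 6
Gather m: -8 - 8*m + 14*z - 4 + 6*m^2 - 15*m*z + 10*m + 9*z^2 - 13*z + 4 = 6*m^2 + m*(2 - 15*z) + 9*z^2 + z - 8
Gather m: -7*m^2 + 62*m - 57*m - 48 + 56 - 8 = -7*m^2 + 5*m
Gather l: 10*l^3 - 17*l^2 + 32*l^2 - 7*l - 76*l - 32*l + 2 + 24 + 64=10*l^3 + 15*l^2 - 115*l + 90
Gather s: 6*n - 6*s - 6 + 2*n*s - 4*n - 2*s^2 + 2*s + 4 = 2*n - 2*s^2 + s*(2*n - 4) - 2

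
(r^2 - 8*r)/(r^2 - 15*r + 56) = r/(r - 7)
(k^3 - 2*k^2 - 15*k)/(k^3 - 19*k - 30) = k/(k + 2)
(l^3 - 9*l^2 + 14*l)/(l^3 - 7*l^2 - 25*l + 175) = l*(l - 2)/(l^2 - 25)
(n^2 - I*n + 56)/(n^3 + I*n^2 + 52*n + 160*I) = (n + 7*I)/(n^2 + 9*I*n - 20)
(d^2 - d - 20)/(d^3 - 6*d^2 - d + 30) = (d + 4)/(d^2 - d - 6)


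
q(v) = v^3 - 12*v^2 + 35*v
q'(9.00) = 62.00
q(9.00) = 72.00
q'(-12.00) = 755.00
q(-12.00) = -3876.00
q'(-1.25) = 69.69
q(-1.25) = -64.45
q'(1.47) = 6.20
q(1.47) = 28.70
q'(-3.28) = 146.00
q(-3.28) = -279.19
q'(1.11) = 12.06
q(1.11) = 25.43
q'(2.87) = -9.17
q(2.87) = 25.25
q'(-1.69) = 84.13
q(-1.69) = -98.25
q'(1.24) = 9.85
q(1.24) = 26.86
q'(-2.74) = 123.28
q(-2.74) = -206.56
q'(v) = 3*v^2 - 24*v + 35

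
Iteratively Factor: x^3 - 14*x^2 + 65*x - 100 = (x - 5)*(x^2 - 9*x + 20) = (x - 5)*(x - 4)*(x - 5)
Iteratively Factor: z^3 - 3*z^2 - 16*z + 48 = (z - 3)*(z^2 - 16) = (z - 3)*(z + 4)*(z - 4)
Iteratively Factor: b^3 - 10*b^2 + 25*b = (b)*(b^2 - 10*b + 25) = b*(b - 5)*(b - 5)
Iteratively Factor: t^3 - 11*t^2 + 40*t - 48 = (t - 4)*(t^2 - 7*t + 12) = (t - 4)*(t - 3)*(t - 4)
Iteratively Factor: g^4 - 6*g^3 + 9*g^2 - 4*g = (g - 1)*(g^3 - 5*g^2 + 4*g) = (g - 1)^2*(g^2 - 4*g) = (g - 4)*(g - 1)^2*(g)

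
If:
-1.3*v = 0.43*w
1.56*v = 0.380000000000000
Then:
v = 0.24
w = -0.74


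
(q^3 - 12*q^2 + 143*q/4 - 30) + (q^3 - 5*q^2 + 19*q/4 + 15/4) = 2*q^3 - 17*q^2 + 81*q/2 - 105/4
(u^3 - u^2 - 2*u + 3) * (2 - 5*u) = -5*u^4 + 7*u^3 + 8*u^2 - 19*u + 6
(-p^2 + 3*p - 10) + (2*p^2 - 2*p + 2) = p^2 + p - 8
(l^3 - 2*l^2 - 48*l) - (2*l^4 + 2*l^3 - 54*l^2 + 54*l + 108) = -2*l^4 - l^3 + 52*l^2 - 102*l - 108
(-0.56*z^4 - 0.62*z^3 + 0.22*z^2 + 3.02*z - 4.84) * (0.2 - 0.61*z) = 0.3416*z^5 + 0.2662*z^4 - 0.2582*z^3 - 1.7982*z^2 + 3.5564*z - 0.968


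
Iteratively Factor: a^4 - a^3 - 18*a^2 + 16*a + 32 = (a - 2)*(a^3 + a^2 - 16*a - 16) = (a - 4)*(a - 2)*(a^2 + 5*a + 4) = (a - 4)*(a - 2)*(a + 4)*(a + 1)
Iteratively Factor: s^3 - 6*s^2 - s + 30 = (s - 3)*(s^2 - 3*s - 10) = (s - 5)*(s - 3)*(s + 2)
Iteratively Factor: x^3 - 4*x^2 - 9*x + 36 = (x - 4)*(x^2 - 9) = (x - 4)*(x + 3)*(x - 3)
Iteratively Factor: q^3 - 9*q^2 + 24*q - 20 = (q - 5)*(q^2 - 4*q + 4) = (q - 5)*(q - 2)*(q - 2)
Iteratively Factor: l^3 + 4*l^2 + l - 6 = (l + 3)*(l^2 + l - 2) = (l + 2)*(l + 3)*(l - 1)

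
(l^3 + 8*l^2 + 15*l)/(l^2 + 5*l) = l + 3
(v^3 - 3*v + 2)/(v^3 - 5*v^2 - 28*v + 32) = (v^2 + v - 2)/(v^2 - 4*v - 32)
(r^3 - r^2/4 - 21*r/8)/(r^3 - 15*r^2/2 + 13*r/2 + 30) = r*(4*r - 7)/(4*(r^2 - 9*r + 20))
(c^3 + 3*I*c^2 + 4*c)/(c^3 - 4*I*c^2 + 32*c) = (c - I)/(c - 8*I)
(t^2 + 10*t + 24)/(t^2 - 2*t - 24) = (t + 6)/(t - 6)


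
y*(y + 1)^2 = y^3 + 2*y^2 + y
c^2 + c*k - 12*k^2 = (c - 3*k)*(c + 4*k)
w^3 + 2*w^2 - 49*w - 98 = (w - 7)*(w + 2)*(w + 7)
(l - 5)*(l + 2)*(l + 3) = l^3 - 19*l - 30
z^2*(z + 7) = z^3 + 7*z^2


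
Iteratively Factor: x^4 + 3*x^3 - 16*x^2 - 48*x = (x + 3)*(x^3 - 16*x) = (x + 3)*(x + 4)*(x^2 - 4*x) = (x - 4)*(x + 3)*(x + 4)*(x)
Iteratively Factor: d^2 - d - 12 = (d - 4)*(d + 3)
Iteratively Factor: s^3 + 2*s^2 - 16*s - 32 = (s - 4)*(s^2 + 6*s + 8) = (s - 4)*(s + 4)*(s + 2)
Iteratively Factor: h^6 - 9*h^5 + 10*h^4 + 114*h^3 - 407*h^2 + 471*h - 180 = (h - 1)*(h^5 - 8*h^4 + 2*h^3 + 116*h^2 - 291*h + 180) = (h - 1)^2*(h^4 - 7*h^3 - 5*h^2 + 111*h - 180) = (h - 5)*(h - 1)^2*(h^3 - 2*h^2 - 15*h + 36) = (h - 5)*(h - 1)^2*(h + 4)*(h^2 - 6*h + 9) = (h - 5)*(h - 3)*(h - 1)^2*(h + 4)*(h - 3)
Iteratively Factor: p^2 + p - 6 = (p - 2)*(p + 3)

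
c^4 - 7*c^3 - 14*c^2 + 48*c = c*(c - 8)*(c - 2)*(c + 3)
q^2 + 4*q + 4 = (q + 2)^2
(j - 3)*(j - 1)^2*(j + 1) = j^4 - 4*j^3 + 2*j^2 + 4*j - 3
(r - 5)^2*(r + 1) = r^3 - 9*r^2 + 15*r + 25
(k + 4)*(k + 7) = k^2 + 11*k + 28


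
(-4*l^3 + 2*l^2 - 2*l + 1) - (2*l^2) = -4*l^3 - 2*l + 1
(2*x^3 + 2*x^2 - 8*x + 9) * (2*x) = 4*x^4 + 4*x^3 - 16*x^2 + 18*x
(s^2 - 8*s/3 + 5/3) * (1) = s^2 - 8*s/3 + 5/3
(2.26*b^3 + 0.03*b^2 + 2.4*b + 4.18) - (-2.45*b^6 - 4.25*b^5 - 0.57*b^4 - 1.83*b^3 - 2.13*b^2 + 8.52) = 2.45*b^6 + 4.25*b^5 + 0.57*b^4 + 4.09*b^3 + 2.16*b^2 + 2.4*b - 4.34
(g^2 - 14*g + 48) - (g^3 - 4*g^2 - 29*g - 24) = -g^3 + 5*g^2 + 15*g + 72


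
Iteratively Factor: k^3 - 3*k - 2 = (k - 2)*(k^2 + 2*k + 1) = (k - 2)*(k + 1)*(k + 1)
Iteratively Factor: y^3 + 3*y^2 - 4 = (y - 1)*(y^2 + 4*y + 4) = (y - 1)*(y + 2)*(y + 2)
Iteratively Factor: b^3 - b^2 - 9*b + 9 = (b - 1)*(b^2 - 9) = (b - 1)*(b + 3)*(b - 3)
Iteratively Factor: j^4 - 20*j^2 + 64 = (j + 4)*(j^3 - 4*j^2 - 4*j + 16) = (j + 2)*(j + 4)*(j^2 - 6*j + 8) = (j - 4)*(j + 2)*(j + 4)*(j - 2)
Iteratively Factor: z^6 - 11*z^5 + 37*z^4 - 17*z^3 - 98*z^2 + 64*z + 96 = (z + 1)*(z^5 - 12*z^4 + 49*z^3 - 66*z^2 - 32*z + 96) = (z - 4)*(z + 1)*(z^4 - 8*z^3 + 17*z^2 + 2*z - 24) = (z - 4)*(z + 1)^2*(z^3 - 9*z^2 + 26*z - 24) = (z - 4)^2*(z + 1)^2*(z^2 - 5*z + 6) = (z - 4)^2*(z - 3)*(z + 1)^2*(z - 2)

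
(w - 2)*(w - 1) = w^2 - 3*w + 2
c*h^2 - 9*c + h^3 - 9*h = (c + h)*(h - 3)*(h + 3)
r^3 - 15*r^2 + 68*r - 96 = (r - 8)*(r - 4)*(r - 3)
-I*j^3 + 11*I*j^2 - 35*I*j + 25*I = (j - 5)^2*(-I*j + I)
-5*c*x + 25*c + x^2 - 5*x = (-5*c + x)*(x - 5)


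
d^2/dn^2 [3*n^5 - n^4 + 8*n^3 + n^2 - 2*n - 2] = 60*n^3 - 12*n^2 + 48*n + 2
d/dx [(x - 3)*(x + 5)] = 2*x + 2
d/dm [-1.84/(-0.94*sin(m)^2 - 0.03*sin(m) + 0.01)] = -(3.4592*sin(m) + 0.0552)*cos(m)/(0.94*sin(m)^2 + 0.03*sin(m) - 0.01)^2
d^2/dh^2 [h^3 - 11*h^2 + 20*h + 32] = 6*h - 22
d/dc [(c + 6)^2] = 2*c + 12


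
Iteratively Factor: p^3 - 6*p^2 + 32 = (p + 2)*(p^2 - 8*p + 16) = (p - 4)*(p + 2)*(p - 4)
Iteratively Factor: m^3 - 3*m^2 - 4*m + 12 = (m - 2)*(m^2 - m - 6) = (m - 2)*(m + 2)*(m - 3)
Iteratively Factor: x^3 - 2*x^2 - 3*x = (x + 1)*(x^2 - 3*x) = (x - 3)*(x + 1)*(x)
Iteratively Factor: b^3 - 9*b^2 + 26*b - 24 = (b - 3)*(b^2 - 6*b + 8) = (b - 4)*(b - 3)*(b - 2)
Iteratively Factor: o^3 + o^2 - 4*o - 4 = (o + 1)*(o^2 - 4) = (o + 1)*(o + 2)*(o - 2)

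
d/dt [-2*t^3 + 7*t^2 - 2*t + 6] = -6*t^2 + 14*t - 2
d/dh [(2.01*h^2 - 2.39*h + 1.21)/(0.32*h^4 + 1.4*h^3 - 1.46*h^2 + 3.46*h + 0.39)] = (-1.2864*h^5 - 0.519599999999999*h^4 + 5.1432*h^3 - 1.6168*h^2 + 5.101*h - 5.1187)/(0.1024*h^8 + 0.896*h^7 + 1.0256*h^6 - 1.8736*h^5 + 12.0692*h^4 - 9.0112*h^3 + 10.8328*h^2 + 2.6988*h + 0.1521)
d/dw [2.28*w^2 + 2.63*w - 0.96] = 4.56*w + 2.63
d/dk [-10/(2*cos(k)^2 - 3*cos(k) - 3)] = 10*(3 - 4*cos(k))*sin(k)/(3*cos(k) - cos(2*k) + 2)^2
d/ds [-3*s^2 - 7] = -6*s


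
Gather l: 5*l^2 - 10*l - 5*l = 5*l^2 - 15*l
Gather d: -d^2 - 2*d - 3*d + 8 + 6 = -d^2 - 5*d + 14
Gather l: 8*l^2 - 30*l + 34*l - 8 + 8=8*l^2 + 4*l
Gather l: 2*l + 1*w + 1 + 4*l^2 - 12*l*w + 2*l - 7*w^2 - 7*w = 4*l^2 + l*(4 - 12*w) - 7*w^2 - 6*w + 1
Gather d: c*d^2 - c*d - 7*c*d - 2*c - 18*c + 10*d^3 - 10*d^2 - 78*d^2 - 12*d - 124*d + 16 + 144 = -20*c + 10*d^3 + d^2*(c - 88) + d*(-8*c - 136) + 160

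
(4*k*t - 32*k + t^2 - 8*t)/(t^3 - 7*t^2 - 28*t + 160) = (4*k + t)/(t^2 + t - 20)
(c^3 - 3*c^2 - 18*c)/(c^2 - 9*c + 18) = c*(c + 3)/(c - 3)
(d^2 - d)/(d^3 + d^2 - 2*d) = 1/(d + 2)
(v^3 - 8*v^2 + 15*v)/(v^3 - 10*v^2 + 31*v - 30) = v/(v - 2)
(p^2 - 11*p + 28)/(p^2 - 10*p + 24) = (p - 7)/(p - 6)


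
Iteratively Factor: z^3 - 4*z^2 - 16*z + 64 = (z + 4)*(z^2 - 8*z + 16) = (z - 4)*(z + 4)*(z - 4)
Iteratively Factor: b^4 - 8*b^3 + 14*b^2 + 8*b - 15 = (b + 1)*(b^3 - 9*b^2 + 23*b - 15) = (b - 3)*(b + 1)*(b^2 - 6*b + 5) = (b - 3)*(b - 1)*(b + 1)*(b - 5)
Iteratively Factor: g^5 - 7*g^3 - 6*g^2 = (g)*(g^4 - 7*g^2 - 6*g) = g^2*(g^3 - 7*g - 6) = g^2*(g + 2)*(g^2 - 2*g - 3) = g^2*(g + 1)*(g + 2)*(g - 3)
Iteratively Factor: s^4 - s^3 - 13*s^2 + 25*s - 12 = (s - 3)*(s^3 + 2*s^2 - 7*s + 4) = (s - 3)*(s - 1)*(s^2 + 3*s - 4) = (s - 3)*(s - 1)^2*(s + 4)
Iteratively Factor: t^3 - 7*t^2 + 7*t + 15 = (t - 5)*(t^2 - 2*t - 3) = (t - 5)*(t - 3)*(t + 1)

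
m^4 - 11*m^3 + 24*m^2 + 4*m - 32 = (m - 8)*(m - 2)^2*(m + 1)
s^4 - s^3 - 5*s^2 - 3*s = s*(s - 3)*(s + 1)^2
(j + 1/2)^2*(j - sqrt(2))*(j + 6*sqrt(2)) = j^4 + j^3 + 5*sqrt(2)*j^3 - 47*j^2/4 + 5*sqrt(2)*j^2 - 12*j + 5*sqrt(2)*j/4 - 3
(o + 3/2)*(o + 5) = o^2 + 13*o/2 + 15/2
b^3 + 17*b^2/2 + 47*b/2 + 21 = (b + 2)*(b + 3)*(b + 7/2)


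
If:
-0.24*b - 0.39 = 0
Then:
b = -1.62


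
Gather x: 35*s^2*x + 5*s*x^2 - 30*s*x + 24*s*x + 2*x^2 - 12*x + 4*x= x^2*(5*s + 2) + x*(35*s^2 - 6*s - 8)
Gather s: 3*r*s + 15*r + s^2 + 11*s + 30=15*r + s^2 + s*(3*r + 11) + 30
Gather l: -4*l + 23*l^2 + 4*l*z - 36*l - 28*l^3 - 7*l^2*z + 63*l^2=-28*l^3 + l^2*(86 - 7*z) + l*(4*z - 40)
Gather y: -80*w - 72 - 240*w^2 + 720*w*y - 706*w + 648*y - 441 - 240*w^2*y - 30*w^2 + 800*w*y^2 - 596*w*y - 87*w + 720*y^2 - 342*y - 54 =-270*w^2 - 873*w + y^2*(800*w + 720) + y*(-240*w^2 + 124*w + 306) - 567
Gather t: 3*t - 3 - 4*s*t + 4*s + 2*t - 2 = 4*s + t*(5 - 4*s) - 5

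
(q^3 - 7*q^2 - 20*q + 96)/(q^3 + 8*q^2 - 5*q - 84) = (q - 8)/(q + 7)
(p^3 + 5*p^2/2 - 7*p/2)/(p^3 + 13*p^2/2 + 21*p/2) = (p - 1)/(p + 3)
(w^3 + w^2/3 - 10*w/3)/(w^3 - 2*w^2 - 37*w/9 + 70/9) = 3*w/(3*w - 7)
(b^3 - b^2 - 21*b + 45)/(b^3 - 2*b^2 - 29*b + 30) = (b^2 - 6*b + 9)/(b^2 - 7*b + 6)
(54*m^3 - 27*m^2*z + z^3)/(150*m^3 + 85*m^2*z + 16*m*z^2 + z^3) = (9*m^2 - 6*m*z + z^2)/(25*m^2 + 10*m*z + z^2)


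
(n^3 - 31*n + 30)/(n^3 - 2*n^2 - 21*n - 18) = (-n^3 + 31*n - 30)/(-n^3 + 2*n^2 + 21*n + 18)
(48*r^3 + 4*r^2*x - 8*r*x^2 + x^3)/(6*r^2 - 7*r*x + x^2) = (-8*r^2 - 2*r*x + x^2)/(-r + x)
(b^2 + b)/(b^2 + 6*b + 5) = b/(b + 5)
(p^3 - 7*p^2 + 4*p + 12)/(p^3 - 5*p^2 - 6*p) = (p - 2)/p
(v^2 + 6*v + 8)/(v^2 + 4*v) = (v + 2)/v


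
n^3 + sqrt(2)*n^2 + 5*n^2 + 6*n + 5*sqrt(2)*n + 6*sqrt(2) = (n + 2)*(n + 3)*(n + sqrt(2))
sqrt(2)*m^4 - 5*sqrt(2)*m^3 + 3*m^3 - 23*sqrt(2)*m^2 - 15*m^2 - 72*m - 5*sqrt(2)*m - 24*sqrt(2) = (m - 8)*(m + 3)*(m + sqrt(2))*(sqrt(2)*m + 1)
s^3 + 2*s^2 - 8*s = s*(s - 2)*(s + 4)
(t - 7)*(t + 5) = t^2 - 2*t - 35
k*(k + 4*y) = k^2 + 4*k*y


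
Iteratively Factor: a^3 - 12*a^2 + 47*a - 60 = (a - 4)*(a^2 - 8*a + 15) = (a - 4)*(a - 3)*(a - 5)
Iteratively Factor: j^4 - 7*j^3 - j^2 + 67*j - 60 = (j + 3)*(j^3 - 10*j^2 + 29*j - 20) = (j - 4)*(j + 3)*(j^2 - 6*j + 5) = (j - 5)*(j - 4)*(j + 3)*(j - 1)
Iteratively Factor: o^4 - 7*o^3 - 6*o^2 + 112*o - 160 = (o + 4)*(o^3 - 11*o^2 + 38*o - 40) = (o - 2)*(o + 4)*(o^2 - 9*o + 20) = (o - 5)*(o - 2)*(o + 4)*(o - 4)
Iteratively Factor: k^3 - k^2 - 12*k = (k)*(k^2 - k - 12) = k*(k - 4)*(k + 3)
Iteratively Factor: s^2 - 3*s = (s)*(s - 3)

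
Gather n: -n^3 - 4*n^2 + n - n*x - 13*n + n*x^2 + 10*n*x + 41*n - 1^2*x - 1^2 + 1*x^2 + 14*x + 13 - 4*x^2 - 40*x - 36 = -n^3 - 4*n^2 + n*(x^2 + 9*x + 29) - 3*x^2 - 27*x - 24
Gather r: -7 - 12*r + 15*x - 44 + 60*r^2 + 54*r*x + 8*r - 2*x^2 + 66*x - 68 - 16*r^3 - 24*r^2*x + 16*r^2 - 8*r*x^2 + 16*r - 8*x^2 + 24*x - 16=-16*r^3 + r^2*(76 - 24*x) + r*(-8*x^2 + 54*x + 12) - 10*x^2 + 105*x - 135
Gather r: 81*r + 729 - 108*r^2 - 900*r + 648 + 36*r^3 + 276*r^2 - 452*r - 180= 36*r^3 + 168*r^2 - 1271*r + 1197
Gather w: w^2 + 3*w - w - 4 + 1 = w^2 + 2*w - 3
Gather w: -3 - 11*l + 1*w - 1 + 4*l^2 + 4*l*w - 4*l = 4*l^2 - 15*l + w*(4*l + 1) - 4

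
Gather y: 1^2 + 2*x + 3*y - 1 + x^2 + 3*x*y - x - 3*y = x^2 + 3*x*y + x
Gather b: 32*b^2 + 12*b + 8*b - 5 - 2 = 32*b^2 + 20*b - 7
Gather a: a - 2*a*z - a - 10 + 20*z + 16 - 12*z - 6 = -2*a*z + 8*z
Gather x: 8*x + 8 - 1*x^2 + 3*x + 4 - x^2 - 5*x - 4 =-2*x^2 + 6*x + 8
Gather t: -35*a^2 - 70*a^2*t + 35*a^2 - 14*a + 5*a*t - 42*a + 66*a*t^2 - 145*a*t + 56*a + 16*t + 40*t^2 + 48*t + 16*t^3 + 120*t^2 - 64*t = 16*t^3 + t^2*(66*a + 160) + t*(-70*a^2 - 140*a)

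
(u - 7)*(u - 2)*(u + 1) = u^3 - 8*u^2 + 5*u + 14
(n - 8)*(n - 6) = n^2 - 14*n + 48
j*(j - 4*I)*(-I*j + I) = -I*j^3 - 4*j^2 + I*j^2 + 4*j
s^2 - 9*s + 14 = (s - 7)*(s - 2)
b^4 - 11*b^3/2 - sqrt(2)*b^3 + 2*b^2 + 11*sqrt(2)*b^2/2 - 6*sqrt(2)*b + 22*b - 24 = (b - 4)*(b - 3/2)*(b - 2*sqrt(2))*(b + sqrt(2))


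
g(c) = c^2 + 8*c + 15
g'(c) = 2*c + 8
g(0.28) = 17.32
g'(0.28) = 8.56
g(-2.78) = 0.49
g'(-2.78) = 2.44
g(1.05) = 24.50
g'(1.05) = 10.10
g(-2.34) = 1.76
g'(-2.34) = 3.32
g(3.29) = 52.14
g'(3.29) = 14.58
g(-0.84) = 8.99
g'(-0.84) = 6.32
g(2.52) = 41.51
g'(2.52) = 13.04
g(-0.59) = 10.63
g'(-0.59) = 6.82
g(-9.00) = 24.00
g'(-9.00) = -10.00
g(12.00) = 255.00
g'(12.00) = 32.00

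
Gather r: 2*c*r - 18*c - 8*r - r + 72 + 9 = -18*c + r*(2*c - 9) + 81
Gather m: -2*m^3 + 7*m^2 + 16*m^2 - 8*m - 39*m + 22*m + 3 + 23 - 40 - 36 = -2*m^3 + 23*m^2 - 25*m - 50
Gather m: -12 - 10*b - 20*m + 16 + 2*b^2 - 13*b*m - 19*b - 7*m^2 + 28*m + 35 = 2*b^2 - 29*b - 7*m^2 + m*(8 - 13*b) + 39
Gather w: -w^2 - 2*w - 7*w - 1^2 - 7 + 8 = -w^2 - 9*w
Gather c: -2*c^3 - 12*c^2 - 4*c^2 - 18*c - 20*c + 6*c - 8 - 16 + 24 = -2*c^3 - 16*c^2 - 32*c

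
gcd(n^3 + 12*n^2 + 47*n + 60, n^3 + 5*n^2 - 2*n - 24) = n^2 + 7*n + 12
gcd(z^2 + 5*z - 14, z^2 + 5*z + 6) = 1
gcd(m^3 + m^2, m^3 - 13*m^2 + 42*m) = m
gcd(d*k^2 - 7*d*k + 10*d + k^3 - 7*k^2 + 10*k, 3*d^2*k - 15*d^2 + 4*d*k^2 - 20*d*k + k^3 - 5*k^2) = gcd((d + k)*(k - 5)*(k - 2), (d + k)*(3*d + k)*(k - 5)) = d*k - 5*d + k^2 - 5*k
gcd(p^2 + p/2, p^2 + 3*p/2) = p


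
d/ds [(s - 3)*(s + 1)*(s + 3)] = 3*s^2 + 2*s - 9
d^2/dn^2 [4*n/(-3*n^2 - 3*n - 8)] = 24*(-3*n*(2*n + 1)^2 + (3*n + 1)*(3*n^2 + 3*n + 8))/(3*n^2 + 3*n + 8)^3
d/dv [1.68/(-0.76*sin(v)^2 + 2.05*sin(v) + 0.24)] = (2.5536*sin(v) - 3.444)*cos(v)/(-0.76*sin(v)^2 + 2.05*sin(v) + 0.24)^2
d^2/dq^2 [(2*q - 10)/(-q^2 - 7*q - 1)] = 4*(-(q - 5)*(2*q + 7)^2 + (3*q + 2)*(q^2 + 7*q + 1))/(q^2 + 7*q + 1)^3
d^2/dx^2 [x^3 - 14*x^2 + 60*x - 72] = 6*x - 28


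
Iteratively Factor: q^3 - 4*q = (q)*(q^2 - 4) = q*(q + 2)*(q - 2)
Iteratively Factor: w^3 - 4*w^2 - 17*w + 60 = (w - 5)*(w^2 + w - 12) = (w - 5)*(w + 4)*(w - 3)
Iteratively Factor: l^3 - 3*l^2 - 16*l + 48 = (l - 3)*(l^2 - 16) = (l - 3)*(l + 4)*(l - 4)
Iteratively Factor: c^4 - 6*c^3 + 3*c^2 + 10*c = (c)*(c^3 - 6*c^2 + 3*c + 10) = c*(c - 2)*(c^2 - 4*c - 5) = c*(c - 2)*(c + 1)*(c - 5)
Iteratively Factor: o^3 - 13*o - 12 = (o + 3)*(o^2 - 3*o - 4) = (o - 4)*(o + 3)*(o + 1)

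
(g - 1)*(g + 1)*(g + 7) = g^3 + 7*g^2 - g - 7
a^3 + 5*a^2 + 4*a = a*(a + 1)*(a + 4)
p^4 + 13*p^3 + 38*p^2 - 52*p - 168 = (p - 2)*(p + 2)*(p + 6)*(p + 7)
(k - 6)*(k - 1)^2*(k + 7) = k^4 - k^3 - 43*k^2 + 85*k - 42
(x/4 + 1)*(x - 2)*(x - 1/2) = x^3/4 + 3*x^2/8 - 9*x/4 + 1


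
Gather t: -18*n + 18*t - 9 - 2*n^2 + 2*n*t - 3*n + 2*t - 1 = -2*n^2 - 21*n + t*(2*n + 20) - 10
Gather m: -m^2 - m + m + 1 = 1 - m^2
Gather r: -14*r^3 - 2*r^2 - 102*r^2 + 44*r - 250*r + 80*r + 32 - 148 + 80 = -14*r^3 - 104*r^2 - 126*r - 36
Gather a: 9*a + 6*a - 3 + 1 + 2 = 15*a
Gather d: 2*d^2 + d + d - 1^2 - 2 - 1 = 2*d^2 + 2*d - 4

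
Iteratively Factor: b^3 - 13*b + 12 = (b + 4)*(b^2 - 4*b + 3) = (b - 1)*(b + 4)*(b - 3)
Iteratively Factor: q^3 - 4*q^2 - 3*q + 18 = (q - 3)*(q^2 - q - 6) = (q - 3)^2*(q + 2)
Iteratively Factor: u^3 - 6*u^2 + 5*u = (u)*(u^2 - 6*u + 5) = u*(u - 1)*(u - 5)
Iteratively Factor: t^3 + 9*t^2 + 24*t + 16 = (t + 4)*(t^2 + 5*t + 4) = (t + 1)*(t + 4)*(t + 4)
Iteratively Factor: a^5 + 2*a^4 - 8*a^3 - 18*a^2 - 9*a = (a + 3)*(a^4 - a^3 - 5*a^2 - 3*a) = (a - 3)*(a + 3)*(a^3 + 2*a^2 + a) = a*(a - 3)*(a + 3)*(a^2 + 2*a + 1) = a*(a - 3)*(a + 1)*(a + 3)*(a + 1)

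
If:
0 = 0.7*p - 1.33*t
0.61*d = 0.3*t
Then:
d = 0.491803278688525*t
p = 1.9*t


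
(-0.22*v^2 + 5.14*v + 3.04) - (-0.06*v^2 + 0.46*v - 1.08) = -0.16*v^2 + 4.68*v + 4.12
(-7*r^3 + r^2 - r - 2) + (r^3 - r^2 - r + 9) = -6*r^3 - 2*r + 7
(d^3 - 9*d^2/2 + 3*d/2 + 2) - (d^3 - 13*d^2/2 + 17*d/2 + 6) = 2*d^2 - 7*d - 4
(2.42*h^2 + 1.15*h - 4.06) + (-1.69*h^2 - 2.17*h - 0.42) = 0.73*h^2 - 1.02*h - 4.48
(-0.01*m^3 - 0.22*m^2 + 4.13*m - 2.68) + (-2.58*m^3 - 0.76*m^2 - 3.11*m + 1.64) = -2.59*m^3 - 0.98*m^2 + 1.02*m - 1.04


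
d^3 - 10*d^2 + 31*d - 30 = (d - 5)*(d - 3)*(d - 2)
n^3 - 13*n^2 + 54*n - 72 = (n - 6)*(n - 4)*(n - 3)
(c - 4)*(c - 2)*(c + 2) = c^3 - 4*c^2 - 4*c + 16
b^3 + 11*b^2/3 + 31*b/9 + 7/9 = (b + 1/3)*(b + 1)*(b + 7/3)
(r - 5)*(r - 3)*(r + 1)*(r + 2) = r^4 - 5*r^3 - 7*r^2 + 29*r + 30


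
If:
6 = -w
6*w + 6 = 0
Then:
No Solution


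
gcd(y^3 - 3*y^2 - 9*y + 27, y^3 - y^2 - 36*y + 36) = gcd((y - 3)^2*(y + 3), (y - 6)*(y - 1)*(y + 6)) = 1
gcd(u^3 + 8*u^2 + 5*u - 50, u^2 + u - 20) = u + 5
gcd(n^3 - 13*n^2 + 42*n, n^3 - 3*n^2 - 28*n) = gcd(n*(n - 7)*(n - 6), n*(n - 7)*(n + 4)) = n^2 - 7*n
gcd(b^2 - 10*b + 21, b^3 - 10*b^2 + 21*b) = b^2 - 10*b + 21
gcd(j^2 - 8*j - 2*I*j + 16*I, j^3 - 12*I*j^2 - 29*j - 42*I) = 1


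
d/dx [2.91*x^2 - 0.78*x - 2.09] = 5.82*x - 0.78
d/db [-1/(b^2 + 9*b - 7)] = (2*b + 9)/(b^2 + 9*b - 7)^2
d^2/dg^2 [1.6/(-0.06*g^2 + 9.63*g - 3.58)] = (0.01152*g^2 - 1.84896*g - 1.6*(0.12*g - 9.63)*(0.24*g - 19.26) + 0.68736)/(0.06*g^2 - 9.63*g + 3.58)^3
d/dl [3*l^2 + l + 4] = 6*l + 1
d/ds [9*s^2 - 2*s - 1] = 18*s - 2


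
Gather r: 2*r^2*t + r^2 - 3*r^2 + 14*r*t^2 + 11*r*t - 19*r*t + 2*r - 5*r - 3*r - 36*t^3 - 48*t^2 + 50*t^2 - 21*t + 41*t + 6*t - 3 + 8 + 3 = r^2*(2*t - 2) + r*(14*t^2 - 8*t - 6) - 36*t^3 + 2*t^2 + 26*t + 8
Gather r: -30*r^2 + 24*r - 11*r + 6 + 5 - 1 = -30*r^2 + 13*r + 10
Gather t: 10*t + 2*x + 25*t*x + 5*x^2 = t*(25*x + 10) + 5*x^2 + 2*x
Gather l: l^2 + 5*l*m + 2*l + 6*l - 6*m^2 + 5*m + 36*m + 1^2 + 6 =l^2 + l*(5*m + 8) - 6*m^2 + 41*m + 7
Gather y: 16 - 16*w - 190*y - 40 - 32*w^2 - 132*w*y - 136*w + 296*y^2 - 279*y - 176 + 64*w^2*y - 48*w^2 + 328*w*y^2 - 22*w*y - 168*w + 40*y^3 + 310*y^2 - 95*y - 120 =-80*w^2 - 320*w + 40*y^3 + y^2*(328*w + 606) + y*(64*w^2 - 154*w - 564) - 320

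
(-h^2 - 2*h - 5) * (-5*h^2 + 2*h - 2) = 5*h^4 + 8*h^3 + 23*h^2 - 6*h + 10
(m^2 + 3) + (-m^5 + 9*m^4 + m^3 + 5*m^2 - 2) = -m^5 + 9*m^4 + m^3 + 6*m^2 + 1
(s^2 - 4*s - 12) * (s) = s^3 - 4*s^2 - 12*s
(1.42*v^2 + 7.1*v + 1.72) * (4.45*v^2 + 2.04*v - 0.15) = 6.319*v^4 + 34.4918*v^3 + 21.925*v^2 + 2.4438*v - 0.258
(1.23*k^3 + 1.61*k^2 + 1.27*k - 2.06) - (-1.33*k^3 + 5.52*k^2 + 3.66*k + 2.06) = 2.56*k^3 - 3.91*k^2 - 2.39*k - 4.12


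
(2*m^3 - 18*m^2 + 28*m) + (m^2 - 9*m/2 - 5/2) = 2*m^3 - 17*m^2 + 47*m/2 - 5/2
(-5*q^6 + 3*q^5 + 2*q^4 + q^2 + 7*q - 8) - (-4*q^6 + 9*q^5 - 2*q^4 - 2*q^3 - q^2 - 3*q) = -q^6 - 6*q^5 + 4*q^4 + 2*q^3 + 2*q^2 + 10*q - 8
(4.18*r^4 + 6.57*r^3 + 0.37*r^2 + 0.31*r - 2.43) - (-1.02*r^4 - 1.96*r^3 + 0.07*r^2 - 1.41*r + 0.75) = 5.2*r^4 + 8.53*r^3 + 0.3*r^2 + 1.72*r - 3.18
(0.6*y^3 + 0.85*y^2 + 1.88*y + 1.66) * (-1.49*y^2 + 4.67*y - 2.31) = -0.894*y^5 + 1.5355*y^4 - 0.2177*y^3 + 4.3427*y^2 + 3.4094*y - 3.8346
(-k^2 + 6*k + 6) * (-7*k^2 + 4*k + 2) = 7*k^4 - 46*k^3 - 20*k^2 + 36*k + 12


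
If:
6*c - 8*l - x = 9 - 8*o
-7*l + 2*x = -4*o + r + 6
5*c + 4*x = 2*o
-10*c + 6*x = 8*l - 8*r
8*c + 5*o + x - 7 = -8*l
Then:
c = 80/2007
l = 397/16056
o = 2384/2007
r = -595/1784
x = 364/669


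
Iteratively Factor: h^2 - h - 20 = (h + 4)*(h - 5)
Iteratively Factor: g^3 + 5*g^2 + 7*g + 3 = (g + 3)*(g^2 + 2*g + 1) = (g + 1)*(g + 3)*(g + 1)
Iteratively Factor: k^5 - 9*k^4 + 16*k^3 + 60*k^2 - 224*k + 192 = (k - 2)*(k^4 - 7*k^3 + 2*k^2 + 64*k - 96) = (k - 4)*(k - 2)*(k^3 - 3*k^2 - 10*k + 24) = (k - 4)*(k - 2)^2*(k^2 - k - 12) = (k - 4)^2*(k - 2)^2*(k + 3)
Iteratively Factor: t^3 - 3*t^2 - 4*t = (t)*(t^2 - 3*t - 4) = t*(t + 1)*(t - 4)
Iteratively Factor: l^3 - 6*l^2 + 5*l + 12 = (l - 3)*(l^2 - 3*l - 4) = (l - 4)*(l - 3)*(l + 1)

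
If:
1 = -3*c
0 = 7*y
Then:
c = -1/3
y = 0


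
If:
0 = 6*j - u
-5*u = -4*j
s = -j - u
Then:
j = 0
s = 0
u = 0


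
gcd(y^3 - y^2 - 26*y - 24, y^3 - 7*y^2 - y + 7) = y + 1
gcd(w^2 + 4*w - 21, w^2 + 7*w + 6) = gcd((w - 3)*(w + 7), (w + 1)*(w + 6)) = 1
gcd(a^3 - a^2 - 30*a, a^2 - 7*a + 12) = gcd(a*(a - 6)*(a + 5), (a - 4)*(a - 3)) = 1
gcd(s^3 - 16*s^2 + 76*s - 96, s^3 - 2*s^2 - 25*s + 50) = s - 2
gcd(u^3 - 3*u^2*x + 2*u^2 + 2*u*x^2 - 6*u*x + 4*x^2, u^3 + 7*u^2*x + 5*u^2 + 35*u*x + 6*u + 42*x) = u + 2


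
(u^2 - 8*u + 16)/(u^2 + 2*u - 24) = (u - 4)/(u + 6)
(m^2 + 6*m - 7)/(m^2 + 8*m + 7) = (m - 1)/(m + 1)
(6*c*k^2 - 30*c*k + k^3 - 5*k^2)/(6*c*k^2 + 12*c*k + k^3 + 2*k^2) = (k - 5)/(k + 2)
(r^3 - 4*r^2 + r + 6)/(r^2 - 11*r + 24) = (r^2 - r - 2)/(r - 8)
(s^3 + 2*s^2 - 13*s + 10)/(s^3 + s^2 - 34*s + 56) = (s^2 + 4*s - 5)/(s^2 + 3*s - 28)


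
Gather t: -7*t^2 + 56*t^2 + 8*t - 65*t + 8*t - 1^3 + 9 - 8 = 49*t^2 - 49*t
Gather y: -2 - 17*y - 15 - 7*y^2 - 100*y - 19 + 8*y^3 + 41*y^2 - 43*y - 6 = 8*y^3 + 34*y^2 - 160*y - 42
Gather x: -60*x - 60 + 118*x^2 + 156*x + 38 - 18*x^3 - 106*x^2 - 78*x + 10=-18*x^3 + 12*x^2 + 18*x - 12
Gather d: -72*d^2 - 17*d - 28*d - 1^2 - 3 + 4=-72*d^2 - 45*d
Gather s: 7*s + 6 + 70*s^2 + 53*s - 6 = 70*s^2 + 60*s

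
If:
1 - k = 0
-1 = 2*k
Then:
No Solution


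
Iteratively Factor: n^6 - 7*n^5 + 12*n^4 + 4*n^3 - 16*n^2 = (n)*(n^5 - 7*n^4 + 12*n^3 + 4*n^2 - 16*n) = n*(n - 4)*(n^4 - 3*n^3 + 4*n) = n*(n - 4)*(n - 2)*(n^3 - n^2 - 2*n) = n^2*(n - 4)*(n - 2)*(n^2 - n - 2) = n^2*(n - 4)*(n - 2)*(n + 1)*(n - 2)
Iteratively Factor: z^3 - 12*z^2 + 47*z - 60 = (z - 3)*(z^2 - 9*z + 20) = (z - 4)*(z - 3)*(z - 5)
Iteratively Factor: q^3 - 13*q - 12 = (q + 3)*(q^2 - 3*q - 4) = (q - 4)*(q + 3)*(q + 1)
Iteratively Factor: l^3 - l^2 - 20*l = (l)*(l^2 - l - 20) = l*(l + 4)*(l - 5)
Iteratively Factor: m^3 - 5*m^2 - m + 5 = (m - 1)*(m^2 - 4*m - 5) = (m - 5)*(m - 1)*(m + 1)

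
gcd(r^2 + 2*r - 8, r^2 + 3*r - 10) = r - 2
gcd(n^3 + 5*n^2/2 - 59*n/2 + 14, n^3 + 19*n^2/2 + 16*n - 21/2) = n^2 + 13*n/2 - 7/2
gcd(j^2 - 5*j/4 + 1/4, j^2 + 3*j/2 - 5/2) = j - 1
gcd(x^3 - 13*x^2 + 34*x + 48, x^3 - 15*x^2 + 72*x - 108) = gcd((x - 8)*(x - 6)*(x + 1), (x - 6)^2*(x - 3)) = x - 6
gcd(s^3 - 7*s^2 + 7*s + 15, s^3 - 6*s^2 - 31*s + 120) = s - 3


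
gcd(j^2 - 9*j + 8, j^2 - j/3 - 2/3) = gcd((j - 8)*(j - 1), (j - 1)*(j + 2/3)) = j - 1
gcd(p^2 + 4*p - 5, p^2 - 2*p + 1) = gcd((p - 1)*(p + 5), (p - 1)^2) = p - 1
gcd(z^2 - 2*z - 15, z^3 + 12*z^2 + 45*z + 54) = z + 3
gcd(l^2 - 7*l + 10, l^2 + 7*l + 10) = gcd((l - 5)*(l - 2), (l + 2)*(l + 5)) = 1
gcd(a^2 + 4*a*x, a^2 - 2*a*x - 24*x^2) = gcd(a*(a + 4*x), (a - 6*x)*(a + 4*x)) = a + 4*x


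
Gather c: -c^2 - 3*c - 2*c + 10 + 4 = -c^2 - 5*c + 14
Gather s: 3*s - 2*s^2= -2*s^2 + 3*s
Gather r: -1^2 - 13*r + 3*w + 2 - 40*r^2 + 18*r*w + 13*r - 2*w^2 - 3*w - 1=-40*r^2 + 18*r*w - 2*w^2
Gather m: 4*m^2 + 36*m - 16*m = 4*m^2 + 20*m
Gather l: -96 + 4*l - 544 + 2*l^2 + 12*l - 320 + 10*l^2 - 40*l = 12*l^2 - 24*l - 960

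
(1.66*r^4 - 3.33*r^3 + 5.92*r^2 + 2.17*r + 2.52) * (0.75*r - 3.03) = 1.245*r^5 - 7.5273*r^4 + 14.5299*r^3 - 16.3101*r^2 - 4.6851*r - 7.6356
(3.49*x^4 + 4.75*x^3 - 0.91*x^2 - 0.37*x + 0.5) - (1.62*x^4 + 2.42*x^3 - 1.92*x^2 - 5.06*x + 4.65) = 1.87*x^4 + 2.33*x^3 + 1.01*x^2 + 4.69*x - 4.15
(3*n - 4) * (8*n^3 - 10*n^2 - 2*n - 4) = 24*n^4 - 62*n^3 + 34*n^2 - 4*n + 16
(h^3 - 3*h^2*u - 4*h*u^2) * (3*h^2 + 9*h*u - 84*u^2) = 3*h^5 - 123*h^3*u^2 + 216*h^2*u^3 + 336*h*u^4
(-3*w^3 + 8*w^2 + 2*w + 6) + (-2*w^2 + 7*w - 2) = -3*w^3 + 6*w^2 + 9*w + 4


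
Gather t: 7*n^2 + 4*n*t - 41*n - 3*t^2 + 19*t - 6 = 7*n^2 - 41*n - 3*t^2 + t*(4*n + 19) - 6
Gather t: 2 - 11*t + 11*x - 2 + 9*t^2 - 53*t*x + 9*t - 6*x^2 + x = 9*t^2 + t*(-53*x - 2) - 6*x^2 + 12*x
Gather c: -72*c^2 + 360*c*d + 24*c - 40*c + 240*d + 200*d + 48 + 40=-72*c^2 + c*(360*d - 16) + 440*d + 88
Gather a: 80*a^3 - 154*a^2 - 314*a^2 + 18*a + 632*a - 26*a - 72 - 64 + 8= 80*a^3 - 468*a^2 + 624*a - 128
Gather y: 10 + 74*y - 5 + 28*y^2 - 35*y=28*y^2 + 39*y + 5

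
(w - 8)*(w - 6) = w^2 - 14*w + 48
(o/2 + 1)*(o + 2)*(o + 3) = o^3/2 + 7*o^2/2 + 8*o + 6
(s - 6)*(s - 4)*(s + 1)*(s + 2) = s^4 - 7*s^3 - 4*s^2 + 52*s + 48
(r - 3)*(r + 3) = r^2 - 9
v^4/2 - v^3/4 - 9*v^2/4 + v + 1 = (v/2 + 1)*(v - 2)*(v - 1)*(v + 1/2)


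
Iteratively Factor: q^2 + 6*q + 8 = (q + 4)*(q + 2)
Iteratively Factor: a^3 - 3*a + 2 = (a - 1)*(a^2 + a - 2) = (a - 1)*(a + 2)*(a - 1)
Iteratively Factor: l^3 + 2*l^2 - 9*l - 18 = (l - 3)*(l^2 + 5*l + 6) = (l - 3)*(l + 3)*(l + 2)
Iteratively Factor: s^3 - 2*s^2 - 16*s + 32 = (s - 2)*(s^2 - 16) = (s - 2)*(s + 4)*(s - 4)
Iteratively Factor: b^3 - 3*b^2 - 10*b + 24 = (b - 4)*(b^2 + b - 6) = (b - 4)*(b + 3)*(b - 2)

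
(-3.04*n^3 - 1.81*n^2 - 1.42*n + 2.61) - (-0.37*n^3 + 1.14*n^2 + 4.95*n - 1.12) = -2.67*n^3 - 2.95*n^2 - 6.37*n + 3.73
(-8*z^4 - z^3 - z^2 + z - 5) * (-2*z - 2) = 16*z^5 + 18*z^4 + 4*z^3 + 8*z + 10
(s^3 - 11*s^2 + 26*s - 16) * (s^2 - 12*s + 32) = s^5 - 23*s^4 + 190*s^3 - 680*s^2 + 1024*s - 512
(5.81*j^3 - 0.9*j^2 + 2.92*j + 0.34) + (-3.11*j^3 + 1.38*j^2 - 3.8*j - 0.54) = 2.7*j^3 + 0.48*j^2 - 0.88*j - 0.2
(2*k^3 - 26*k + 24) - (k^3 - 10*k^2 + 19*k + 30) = k^3 + 10*k^2 - 45*k - 6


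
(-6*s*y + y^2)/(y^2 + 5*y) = (-6*s + y)/(y + 5)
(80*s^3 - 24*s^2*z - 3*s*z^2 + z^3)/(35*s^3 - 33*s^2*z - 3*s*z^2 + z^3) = (16*s^2 - 8*s*z + z^2)/(7*s^2 - 8*s*z + z^2)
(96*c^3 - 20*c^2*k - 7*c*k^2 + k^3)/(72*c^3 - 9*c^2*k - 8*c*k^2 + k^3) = (4*c + k)/(3*c + k)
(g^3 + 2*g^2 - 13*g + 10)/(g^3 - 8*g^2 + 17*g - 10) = (g + 5)/(g - 5)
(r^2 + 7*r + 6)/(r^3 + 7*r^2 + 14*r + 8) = (r + 6)/(r^2 + 6*r + 8)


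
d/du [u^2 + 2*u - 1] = 2*u + 2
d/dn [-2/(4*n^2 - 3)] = 16*n/(4*n^2 - 3)^2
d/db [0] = 0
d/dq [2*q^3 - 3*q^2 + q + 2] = 6*q^2 - 6*q + 1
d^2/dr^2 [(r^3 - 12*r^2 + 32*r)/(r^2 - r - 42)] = 42*(3*r^3 - 66*r^2 + 444*r - 1072)/(r^6 - 3*r^5 - 123*r^4 + 251*r^3 + 5166*r^2 - 5292*r - 74088)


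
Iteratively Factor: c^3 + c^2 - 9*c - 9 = (c + 3)*(c^2 - 2*c - 3) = (c - 3)*(c + 3)*(c + 1)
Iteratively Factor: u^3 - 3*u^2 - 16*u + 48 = (u - 3)*(u^2 - 16) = (u - 4)*(u - 3)*(u + 4)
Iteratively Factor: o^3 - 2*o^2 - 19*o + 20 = (o + 4)*(o^2 - 6*o + 5) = (o - 5)*(o + 4)*(o - 1)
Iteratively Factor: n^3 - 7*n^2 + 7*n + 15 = (n - 5)*(n^2 - 2*n - 3) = (n - 5)*(n + 1)*(n - 3)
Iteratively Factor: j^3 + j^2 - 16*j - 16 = (j + 4)*(j^2 - 3*j - 4) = (j - 4)*(j + 4)*(j + 1)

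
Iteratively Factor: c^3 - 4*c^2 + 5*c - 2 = (c - 1)*(c^2 - 3*c + 2) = (c - 1)^2*(c - 2)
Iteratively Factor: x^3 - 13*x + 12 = (x + 4)*(x^2 - 4*x + 3) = (x - 1)*(x + 4)*(x - 3)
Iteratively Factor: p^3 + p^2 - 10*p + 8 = (p + 4)*(p^2 - 3*p + 2) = (p - 2)*(p + 4)*(p - 1)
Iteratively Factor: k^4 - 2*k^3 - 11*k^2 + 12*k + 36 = (k + 2)*(k^3 - 4*k^2 - 3*k + 18) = (k - 3)*(k + 2)*(k^2 - k - 6) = (k - 3)^2*(k + 2)*(k + 2)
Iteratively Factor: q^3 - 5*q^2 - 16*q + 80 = (q + 4)*(q^2 - 9*q + 20) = (q - 5)*(q + 4)*(q - 4)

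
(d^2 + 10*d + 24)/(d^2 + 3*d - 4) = (d + 6)/(d - 1)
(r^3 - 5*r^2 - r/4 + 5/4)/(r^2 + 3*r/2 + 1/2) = (2*r^2 - 11*r + 5)/(2*(r + 1))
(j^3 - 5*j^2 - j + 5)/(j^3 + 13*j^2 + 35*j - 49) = (j^2 - 4*j - 5)/(j^2 + 14*j + 49)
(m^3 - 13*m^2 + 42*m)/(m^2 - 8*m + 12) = m*(m - 7)/(m - 2)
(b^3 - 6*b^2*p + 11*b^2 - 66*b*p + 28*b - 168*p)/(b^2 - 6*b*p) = b + 11 + 28/b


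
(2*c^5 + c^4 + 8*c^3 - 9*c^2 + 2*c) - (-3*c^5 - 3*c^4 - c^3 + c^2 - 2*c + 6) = 5*c^5 + 4*c^4 + 9*c^3 - 10*c^2 + 4*c - 6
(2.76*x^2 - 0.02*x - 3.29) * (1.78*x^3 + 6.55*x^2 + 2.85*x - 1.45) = 4.9128*x^5 + 18.0424*x^4 + 1.8788*x^3 - 25.6085*x^2 - 9.3475*x + 4.7705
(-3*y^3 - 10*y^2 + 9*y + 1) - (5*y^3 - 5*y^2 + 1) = -8*y^3 - 5*y^2 + 9*y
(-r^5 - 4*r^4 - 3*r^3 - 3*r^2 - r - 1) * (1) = -r^5 - 4*r^4 - 3*r^3 - 3*r^2 - r - 1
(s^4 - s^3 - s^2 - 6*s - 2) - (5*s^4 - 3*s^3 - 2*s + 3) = -4*s^4 + 2*s^3 - s^2 - 4*s - 5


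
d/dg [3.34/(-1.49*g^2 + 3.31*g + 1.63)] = (9.9532*g - 11.0554)/(-1.49*g^2 + 3.31*g + 1.63)^2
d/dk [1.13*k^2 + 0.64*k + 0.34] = 2.26*k + 0.64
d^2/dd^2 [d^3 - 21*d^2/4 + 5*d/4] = 6*d - 21/2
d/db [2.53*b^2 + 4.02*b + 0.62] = 5.06*b + 4.02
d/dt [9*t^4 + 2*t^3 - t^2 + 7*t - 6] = 36*t^3 + 6*t^2 - 2*t + 7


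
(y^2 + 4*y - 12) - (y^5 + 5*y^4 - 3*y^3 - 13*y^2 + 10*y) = -y^5 - 5*y^4 + 3*y^3 + 14*y^2 - 6*y - 12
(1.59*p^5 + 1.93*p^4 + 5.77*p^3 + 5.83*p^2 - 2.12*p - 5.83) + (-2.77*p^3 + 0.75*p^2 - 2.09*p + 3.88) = 1.59*p^5 + 1.93*p^4 + 3.0*p^3 + 6.58*p^2 - 4.21*p - 1.95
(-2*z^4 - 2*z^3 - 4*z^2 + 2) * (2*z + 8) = -4*z^5 - 20*z^4 - 24*z^3 - 32*z^2 + 4*z + 16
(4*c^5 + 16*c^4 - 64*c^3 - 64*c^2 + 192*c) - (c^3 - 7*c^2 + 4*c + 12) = 4*c^5 + 16*c^4 - 65*c^3 - 57*c^2 + 188*c - 12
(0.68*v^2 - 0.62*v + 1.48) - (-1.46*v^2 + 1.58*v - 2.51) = 2.14*v^2 - 2.2*v + 3.99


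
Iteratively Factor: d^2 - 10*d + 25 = (d - 5)*(d - 5)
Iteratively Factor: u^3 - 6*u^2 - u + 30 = (u - 5)*(u^2 - u - 6) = (u - 5)*(u + 2)*(u - 3)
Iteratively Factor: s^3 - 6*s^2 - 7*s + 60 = (s - 4)*(s^2 - 2*s - 15) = (s - 5)*(s - 4)*(s + 3)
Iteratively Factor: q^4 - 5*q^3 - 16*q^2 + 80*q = (q)*(q^3 - 5*q^2 - 16*q + 80) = q*(q + 4)*(q^2 - 9*q + 20) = q*(q - 5)*(q + 4)*(q - 4)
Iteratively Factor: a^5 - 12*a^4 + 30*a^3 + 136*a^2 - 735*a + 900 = (a - 3)*(a^4 - 9*a^3 + 3*a^2 + 145*a - 300) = (a - 5)*(a - 3)*(a^3 - 4*a^2 - 17*a + 60) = (a - 5)*(a - 3)*(a + 4)*(a^2 - 8*a + 15) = (a - 5)*(a - 3)^2*(a + 4)*(a - 5)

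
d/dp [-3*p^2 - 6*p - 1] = -6*p - 6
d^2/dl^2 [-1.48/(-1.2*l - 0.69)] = 4.2624/(1.2*l + 0.69)^3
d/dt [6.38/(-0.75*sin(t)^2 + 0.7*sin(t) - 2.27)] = (9.57*sin(t) - 4.466)*cos(t)/(0.75*sin(t)^2 - 0.7*sin(t) + 2.27)^2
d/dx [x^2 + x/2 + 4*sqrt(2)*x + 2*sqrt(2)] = 2*x + 1/2 + 4*sqrt(2)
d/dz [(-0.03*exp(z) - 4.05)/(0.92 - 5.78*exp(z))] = -23.4366*exp(z)/(5.78*exp(z) - 0.92)^2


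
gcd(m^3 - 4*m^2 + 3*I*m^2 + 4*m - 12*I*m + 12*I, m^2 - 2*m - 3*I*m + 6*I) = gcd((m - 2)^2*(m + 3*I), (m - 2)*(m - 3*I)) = m - 2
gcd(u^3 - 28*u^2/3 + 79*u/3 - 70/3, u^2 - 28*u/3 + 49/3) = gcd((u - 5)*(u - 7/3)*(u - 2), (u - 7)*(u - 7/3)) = u - 7/3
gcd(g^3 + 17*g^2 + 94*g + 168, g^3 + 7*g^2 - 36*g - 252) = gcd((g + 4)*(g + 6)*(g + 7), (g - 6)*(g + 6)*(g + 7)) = g^2 + 13*g + 42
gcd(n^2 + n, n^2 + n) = n^2 + n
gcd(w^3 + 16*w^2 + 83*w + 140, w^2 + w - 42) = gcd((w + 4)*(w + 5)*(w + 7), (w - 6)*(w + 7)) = w + 7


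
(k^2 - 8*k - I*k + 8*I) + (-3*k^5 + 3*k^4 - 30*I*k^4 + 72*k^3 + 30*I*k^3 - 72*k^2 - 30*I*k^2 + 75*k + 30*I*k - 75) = -3*k^5 + 3*k^4 - 30*I*k^4 + 72*k^3 + 30*I*k^3 - 71*k^2 - 30*I*k^2 + 67*k + 29*I*k - 75 + 8*I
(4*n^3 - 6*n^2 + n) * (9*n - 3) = 36*n^4 - 66*n^3 + 27*n^2 - 3*n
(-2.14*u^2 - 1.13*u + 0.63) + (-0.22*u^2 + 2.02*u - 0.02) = -2.36*u^2 + 0.89*u + 0.61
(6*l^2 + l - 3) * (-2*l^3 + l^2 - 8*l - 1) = -12*l^5 + 4*l^4 - 41*l^3 - 17*l^2 + 23*l + 3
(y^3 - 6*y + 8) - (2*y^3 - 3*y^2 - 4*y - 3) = -y^3 + 3*y^2 - 2*y + 11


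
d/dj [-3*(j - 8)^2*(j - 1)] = 3*(10 - 3*j)*(j - 8)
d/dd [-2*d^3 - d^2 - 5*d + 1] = -6*d^2 - 2*d - 5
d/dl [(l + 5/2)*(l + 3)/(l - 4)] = (l^2 - 8*l - 59/2)/(l^2 - 8*l + 16)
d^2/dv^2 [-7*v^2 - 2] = -14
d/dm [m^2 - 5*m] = 2*m - 5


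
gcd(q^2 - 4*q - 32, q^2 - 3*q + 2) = 1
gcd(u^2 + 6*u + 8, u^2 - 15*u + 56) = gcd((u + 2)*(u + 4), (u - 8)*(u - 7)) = 1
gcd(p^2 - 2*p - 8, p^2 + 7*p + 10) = p + 2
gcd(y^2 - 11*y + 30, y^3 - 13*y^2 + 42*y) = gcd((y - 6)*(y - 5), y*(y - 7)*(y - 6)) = y - 6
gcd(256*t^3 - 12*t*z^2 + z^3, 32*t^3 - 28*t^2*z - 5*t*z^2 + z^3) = -32*t^2 - 4*t*z + z^2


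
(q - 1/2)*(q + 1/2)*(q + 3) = q^3 + 3*q^2 - q/4 - 3/4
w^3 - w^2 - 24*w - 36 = (w - 6)*(w + 2)*(w + 3)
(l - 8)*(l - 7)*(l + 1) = l^3 - 14*l^2 + 41*l + 56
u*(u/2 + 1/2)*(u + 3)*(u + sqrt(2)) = u^4/2 + sqrt(2)*u^3/2 + 2*u^3 + 3*u^2/2 + 2*sqrt(2)*u^2 + 3*sqrt(2)*u/2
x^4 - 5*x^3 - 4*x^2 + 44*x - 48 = (x - 4)*(x - 2)^2*(x + 3)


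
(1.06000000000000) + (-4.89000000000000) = -3.83000000000000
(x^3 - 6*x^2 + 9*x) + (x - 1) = x^3 - 6*x^2 + 10*x - 1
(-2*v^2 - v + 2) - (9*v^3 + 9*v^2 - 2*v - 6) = -9*v^3 - 11*v^2 + v + 8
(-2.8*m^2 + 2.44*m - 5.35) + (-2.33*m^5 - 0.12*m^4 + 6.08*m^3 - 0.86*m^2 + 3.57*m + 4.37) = -2.33*m^5 - 0.12*m^4 + 6.08*m^3 - 3.66*m^2 + 6.01*m - 0.98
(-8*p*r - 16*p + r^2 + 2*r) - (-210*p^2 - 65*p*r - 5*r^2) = 210*p^2 + 57*p*r - 16*p + 6*r^2 + 2*r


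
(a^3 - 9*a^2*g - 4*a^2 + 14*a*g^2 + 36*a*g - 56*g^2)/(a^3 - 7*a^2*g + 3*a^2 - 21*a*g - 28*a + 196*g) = (a - 2*g)/(a + 7)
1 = 1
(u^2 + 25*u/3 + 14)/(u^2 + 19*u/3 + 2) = (3*u + 7)/(3*u + 1)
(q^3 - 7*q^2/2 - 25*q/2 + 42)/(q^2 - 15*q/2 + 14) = (2*q^2 + q - 21)/(2*q - 7)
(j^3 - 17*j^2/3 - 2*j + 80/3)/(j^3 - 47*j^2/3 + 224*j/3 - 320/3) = (j + 2)/(j - 8)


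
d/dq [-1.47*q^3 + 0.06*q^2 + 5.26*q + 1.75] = -4.41*q^2 + 0.12*q + 5.26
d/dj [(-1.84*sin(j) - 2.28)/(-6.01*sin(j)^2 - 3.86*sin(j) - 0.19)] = (-27.4056*sin(j) + 5.5292*cos(2*j) - 13.9804)*cos(j)/(6.01*sin(j)^2 + 3.86*sin(j) + 0.19)^2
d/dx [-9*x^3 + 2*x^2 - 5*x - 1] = -27*x^2 + 4*x - 5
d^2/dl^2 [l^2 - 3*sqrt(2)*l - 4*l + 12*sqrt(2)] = 2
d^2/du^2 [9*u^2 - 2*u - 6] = 18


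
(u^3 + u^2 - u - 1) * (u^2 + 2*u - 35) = u^5 + 3*u^4 - 34*u^3 - 38*u^2 + 33*u + 35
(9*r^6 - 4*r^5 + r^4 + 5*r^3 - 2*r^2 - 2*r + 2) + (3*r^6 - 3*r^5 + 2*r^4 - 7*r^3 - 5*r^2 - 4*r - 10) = 12*r^6 - 7*r^5 + 3*r^4 - 2*r^3 - 7*r^2 - 6*r - 8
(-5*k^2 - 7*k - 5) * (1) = -5*k^2 - 7*k - 5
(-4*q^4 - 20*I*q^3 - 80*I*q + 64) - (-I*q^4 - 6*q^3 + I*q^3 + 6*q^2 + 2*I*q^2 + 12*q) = -4*q^4 + I*q^4 + 6*q^3 - 21*I*q^3 - 6*q^2 - 2*I*q^2 - 12*q - 80*I*q + 64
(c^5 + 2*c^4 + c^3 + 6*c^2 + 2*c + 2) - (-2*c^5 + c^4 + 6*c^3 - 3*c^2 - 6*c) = 3*c^5 + c^4 - 5*c^3 + 9*c^2 + 8*c + 2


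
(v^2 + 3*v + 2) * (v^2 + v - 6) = v^4 + 4*v^3 - v^2 - 16*v - 12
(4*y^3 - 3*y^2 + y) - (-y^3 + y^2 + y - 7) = 5*y^3 - 4*y^2 + 7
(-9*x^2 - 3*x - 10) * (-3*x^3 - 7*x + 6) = 27*x^5 + 9*x^4 + 93*x^3 - 33*x^2 + 52*x - 60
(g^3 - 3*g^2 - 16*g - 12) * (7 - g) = -g^4 + 10*g^3 - 5*g^2 - 100*g - 84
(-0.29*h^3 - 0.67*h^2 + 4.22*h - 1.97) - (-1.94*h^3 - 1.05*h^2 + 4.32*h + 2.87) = 1.65*h^3 + 0.38*h^2 - 0.100000000000001*h - 4.84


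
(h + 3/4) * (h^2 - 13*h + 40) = h^3 - 49*h^2/4 + 121*h/4 + 30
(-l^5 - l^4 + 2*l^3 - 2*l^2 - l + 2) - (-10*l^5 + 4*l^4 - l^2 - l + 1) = 9*l^5 - 5*l^4 + 2*l^3 - l^2 + 1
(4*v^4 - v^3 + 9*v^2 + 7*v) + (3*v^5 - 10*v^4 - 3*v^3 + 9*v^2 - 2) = 3*v^5 - 6*v^4 - 4*v^3 + 18*v^2 + 7*v - 2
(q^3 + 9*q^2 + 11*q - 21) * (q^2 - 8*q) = q^5 + q^4 - 61*q^3 - 109*q^2 + 168*q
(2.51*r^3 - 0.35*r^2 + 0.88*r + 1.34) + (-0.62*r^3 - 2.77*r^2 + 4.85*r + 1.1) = 1.89*r^3 - 3.12*r^2 + 5.73*r + 2.44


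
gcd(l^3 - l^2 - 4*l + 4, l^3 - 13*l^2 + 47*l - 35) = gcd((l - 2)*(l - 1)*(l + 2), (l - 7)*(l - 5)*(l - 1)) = l - 1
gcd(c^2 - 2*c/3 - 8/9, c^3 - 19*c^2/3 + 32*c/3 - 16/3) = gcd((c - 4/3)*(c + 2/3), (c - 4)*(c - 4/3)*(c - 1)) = c - 4/3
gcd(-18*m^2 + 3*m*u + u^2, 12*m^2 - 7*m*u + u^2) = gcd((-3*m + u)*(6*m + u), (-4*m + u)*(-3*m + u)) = -3*m + u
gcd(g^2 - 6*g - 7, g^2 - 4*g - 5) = g + 1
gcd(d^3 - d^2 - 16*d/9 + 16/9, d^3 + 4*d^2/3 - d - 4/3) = d^2 + d/3 - 4/3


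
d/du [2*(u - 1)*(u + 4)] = 4*u + 6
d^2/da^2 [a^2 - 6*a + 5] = 2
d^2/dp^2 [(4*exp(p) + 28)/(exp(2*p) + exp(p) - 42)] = 4*(exp(p) + 6)*exp(p)/(exp(3*p) - 18*exp(2*p) + 108*exp(p) - 216)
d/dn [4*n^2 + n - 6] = 8*n + 1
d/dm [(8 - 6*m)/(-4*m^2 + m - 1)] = 2*(-12*m^2 + 32*m - 1)/(16*m^4 - 8*m^3 + 9*m^2 - 2*m + 1)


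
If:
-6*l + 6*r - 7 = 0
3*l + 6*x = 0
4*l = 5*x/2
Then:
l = 0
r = 7/6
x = 0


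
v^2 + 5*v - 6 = (v - 1)*(v + 6)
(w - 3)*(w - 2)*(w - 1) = w^3 - 6*w^2 + 11*w - 6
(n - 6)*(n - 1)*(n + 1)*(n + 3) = n^4 - 3*n^3 - 19*n^2 + 3*n + 18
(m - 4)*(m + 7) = m^2 + 3*m - 28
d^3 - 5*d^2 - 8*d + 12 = (d - 6)*(d - 1)*(d + 2)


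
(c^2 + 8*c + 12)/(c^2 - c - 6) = (c + 6)/(c - 3)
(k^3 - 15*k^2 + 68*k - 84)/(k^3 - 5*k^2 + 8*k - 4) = (k^2 - 13*k + 42)/(k^2 - 3*k + 2)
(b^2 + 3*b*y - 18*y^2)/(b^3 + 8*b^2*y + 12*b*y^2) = (b - 3*y)/(b*(b + 2*y))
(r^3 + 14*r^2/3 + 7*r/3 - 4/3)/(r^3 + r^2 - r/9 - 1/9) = 3*(r + 4)/(3*r + 1)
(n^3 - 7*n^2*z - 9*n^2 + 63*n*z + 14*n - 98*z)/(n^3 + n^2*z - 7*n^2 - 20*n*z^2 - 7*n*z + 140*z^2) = (-n^2 + 7*n*z + 2*n - 14*z)/(-n^2 - n*z + 20*z^2)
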